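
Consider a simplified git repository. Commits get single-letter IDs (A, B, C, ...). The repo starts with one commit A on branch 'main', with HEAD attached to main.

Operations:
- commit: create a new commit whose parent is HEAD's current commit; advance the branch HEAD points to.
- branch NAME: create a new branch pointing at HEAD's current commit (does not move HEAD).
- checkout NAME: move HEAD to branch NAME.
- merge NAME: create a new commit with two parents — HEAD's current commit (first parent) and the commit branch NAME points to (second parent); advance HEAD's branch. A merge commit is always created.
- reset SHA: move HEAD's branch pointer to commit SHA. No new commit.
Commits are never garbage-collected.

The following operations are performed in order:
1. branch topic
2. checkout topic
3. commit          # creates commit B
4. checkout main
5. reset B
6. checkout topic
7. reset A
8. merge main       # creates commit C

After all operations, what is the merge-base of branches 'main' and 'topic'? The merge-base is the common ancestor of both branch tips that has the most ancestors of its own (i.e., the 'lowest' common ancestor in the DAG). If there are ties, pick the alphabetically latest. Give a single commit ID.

After op 1 (branch): HEAD=main@A [main=A topic=A]
After op 2 (checkout): HEAD=topic@A [main=A topic=A]
After op 3 (commit): HEAD=topic@B [main=A topic=B]
After op 4 (checkout): HEAD=main@A [main=A topic=B]
After op 5 (reset): HEAD=main@B [main=B topic=B]
After op 6 (checkout): HEAD=topic@B [main=B topic=B]
After op 7 (reset): HEAD=topic@A [main=B topic=A]
After op 8 (merge): HEAD=topic@C [main=B topic=C]
ancestors(main=B): ['A', 'B']
ancestors(topic=C): ['A', 'B', 'C']
common: ['A', 'B']

Answer: B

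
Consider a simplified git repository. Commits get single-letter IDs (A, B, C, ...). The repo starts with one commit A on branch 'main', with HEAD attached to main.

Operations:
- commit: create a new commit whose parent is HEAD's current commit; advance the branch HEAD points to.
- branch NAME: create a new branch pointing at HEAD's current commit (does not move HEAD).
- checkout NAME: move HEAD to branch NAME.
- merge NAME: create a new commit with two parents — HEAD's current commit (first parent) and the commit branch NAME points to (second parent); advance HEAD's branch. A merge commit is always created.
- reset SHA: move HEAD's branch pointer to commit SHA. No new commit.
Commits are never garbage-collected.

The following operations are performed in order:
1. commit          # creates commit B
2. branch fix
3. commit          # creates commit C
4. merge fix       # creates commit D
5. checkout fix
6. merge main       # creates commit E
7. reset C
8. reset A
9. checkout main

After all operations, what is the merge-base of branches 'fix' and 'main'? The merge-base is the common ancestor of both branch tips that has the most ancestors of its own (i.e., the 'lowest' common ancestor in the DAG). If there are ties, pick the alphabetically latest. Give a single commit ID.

Answer: A

Derivation:
After op 1 (commit): HEAD=main@B [main=B]
After op 2 (branch): HEAD=main@B [fix=B main=B]
After op 3 (commit): HEAD=main@C [fix=B main=C]
After op 4 (merge): HEAD=main@D [fix=B main=D]
After op 5 (checkout): HEAD=fix@B [fix=B main=D]
After op 6 (merge): HEAD=fix@E [fix=E main=D]
After op 7 (reset): HEAD=fix@C [fix=C main=D]
After op 8 (reset): HEAD=fix@A [fix=A main=D]
After op 9 (checkout): HEAD=main@D [fix=A main=D]
ancestors(fix=A): ['A']
ancestors(main=D): ['A', 'B', 'C', 'D']
common: ['A']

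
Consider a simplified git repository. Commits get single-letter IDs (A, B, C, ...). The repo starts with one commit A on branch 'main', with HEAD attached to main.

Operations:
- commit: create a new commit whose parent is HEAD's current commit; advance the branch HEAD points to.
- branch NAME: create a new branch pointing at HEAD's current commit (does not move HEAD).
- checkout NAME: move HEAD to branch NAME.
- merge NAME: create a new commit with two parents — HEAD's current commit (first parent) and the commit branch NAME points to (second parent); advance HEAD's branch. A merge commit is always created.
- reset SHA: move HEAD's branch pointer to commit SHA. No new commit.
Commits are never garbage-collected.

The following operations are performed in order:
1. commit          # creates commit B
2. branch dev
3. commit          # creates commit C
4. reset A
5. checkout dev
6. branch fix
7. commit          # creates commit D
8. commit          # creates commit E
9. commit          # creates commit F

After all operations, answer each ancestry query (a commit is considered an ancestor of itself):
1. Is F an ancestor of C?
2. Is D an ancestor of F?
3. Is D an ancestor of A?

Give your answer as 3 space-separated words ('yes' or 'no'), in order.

Answer: no yes no

Derivation:
After op 1 (commit): HEAD=main@B [main=B]
After op 2 (branch): HEAD=main@B [dev=B main=B]
After op 3 (commit): HEAD=main@C [dev=B main=C]
After op 4 (reset): HEAD=main@A [dev=B main=A]
After op 5 (checkout): HEAD=dev@B [dev=B main=A]
After op 6 (branch): HEAD=dev@B [dev=B fix=B main=A]
After op 7 (commit): HEAD=dev@D [dev=D fix=B main=A]
After op 8 (commit): HEAD=dev@E [dev=E fix=B main=A]
After op 9 (commit): HEAD=dev@F [dev=F fix=B main=A]
ancestors(C) = {A,B,C}; F in? no
ancestors(F) = {A,B,D,E,F}; D in? yes
ancestors(A) = {A}; D in? no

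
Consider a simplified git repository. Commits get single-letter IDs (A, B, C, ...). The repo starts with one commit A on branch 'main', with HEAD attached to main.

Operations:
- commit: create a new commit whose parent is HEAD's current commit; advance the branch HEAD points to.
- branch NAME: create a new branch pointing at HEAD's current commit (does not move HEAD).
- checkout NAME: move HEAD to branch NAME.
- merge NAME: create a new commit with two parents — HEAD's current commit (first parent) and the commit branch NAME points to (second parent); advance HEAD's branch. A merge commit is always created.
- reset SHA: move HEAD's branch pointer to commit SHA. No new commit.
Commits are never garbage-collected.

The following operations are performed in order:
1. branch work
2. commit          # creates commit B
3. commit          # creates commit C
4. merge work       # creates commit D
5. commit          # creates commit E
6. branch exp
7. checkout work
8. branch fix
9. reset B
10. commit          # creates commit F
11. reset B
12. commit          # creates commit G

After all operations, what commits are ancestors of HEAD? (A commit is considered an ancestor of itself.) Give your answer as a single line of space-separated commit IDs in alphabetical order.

Answer: A B G

Derivation:
After op 1 (branch): HEAD=main@A [main=A work=A]
After op 2 (commit): HEAD=main@B [main=B work=A]
After op 3 (commit): HEAD=main@C [main=C work=A]
After op 4 (merge): HEAD=main@D [main=D work=A]
After op 5 (commit): HEAD=main@E [main=E work=A]
After op 6 (branch): HEAD=main@E [exp=E main=E work=A]
After op 7 (checkout): HEAD=work@A [exp=E main=E work=A]
After op 8 (branch): HEAD=work@A [exp=E fix=A main=E work=A]
After op 9 (reset): HEAD=work@B [exp=E fix=A main=E work=B]
After op 10 (commit): HEAD=work@F [exp=E fix=A main=E work=F]
After op 11 (reset): HEAD=work@B [exp=E fix=A main=E work=B]
After op 12 (commit): HEAD=work@G [exp=E fix=A main=E work=G]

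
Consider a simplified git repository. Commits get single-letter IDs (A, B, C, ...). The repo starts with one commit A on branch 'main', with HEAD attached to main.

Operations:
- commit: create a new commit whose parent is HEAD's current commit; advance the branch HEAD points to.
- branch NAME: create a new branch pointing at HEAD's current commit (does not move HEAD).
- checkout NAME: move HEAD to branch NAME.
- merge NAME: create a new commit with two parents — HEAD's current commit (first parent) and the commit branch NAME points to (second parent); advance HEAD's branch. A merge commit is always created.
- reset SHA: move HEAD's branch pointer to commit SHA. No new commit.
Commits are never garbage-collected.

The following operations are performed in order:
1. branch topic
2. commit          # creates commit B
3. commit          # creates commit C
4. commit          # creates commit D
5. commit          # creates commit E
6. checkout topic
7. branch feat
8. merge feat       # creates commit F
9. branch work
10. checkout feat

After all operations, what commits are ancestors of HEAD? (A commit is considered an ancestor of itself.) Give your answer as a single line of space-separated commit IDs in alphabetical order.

After op 1 (branch): HEAD=main@A [main=A topic=A]
After op 2 (commit): HEAD=main@B [main=B topic=A]
After op 3 (commit): HEAD=main@C [main=C topic=A]
After op 4 (commit): HEAD=main@D [main=D topic=A]
After op 5 (commit): HEAD=main@E [main=E topic=A]
After op 6 (checkout): HEAD=topic@A [main=E topic=A]
After op 7 (branch): HEAD=topic@A [feat=A main=E topic=A]
After op 8 (merge): HEAD=topic@F [feat=A main=E topic=F]
After op 9 (branch): HEAD=topic@F [feat=A main=E topic=F work=F]
After op 10 (checkout): HEAD=feat@A [feat=A main=E topic=F work=F]

Answer: A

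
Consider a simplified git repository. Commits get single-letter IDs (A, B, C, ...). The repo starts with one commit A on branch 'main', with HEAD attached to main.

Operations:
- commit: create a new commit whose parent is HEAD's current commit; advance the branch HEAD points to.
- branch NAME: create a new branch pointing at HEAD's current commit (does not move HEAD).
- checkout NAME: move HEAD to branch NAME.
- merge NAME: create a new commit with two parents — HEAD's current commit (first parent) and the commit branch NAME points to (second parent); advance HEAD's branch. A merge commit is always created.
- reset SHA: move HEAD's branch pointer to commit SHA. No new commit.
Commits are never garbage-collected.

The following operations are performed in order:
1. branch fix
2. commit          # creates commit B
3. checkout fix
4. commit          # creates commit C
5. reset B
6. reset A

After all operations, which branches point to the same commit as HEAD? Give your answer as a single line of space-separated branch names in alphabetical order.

Answer: fix

Derivation:
After op 1 (branch): HEAD=main@A [fix=A main=A]
After op 2 (commit): HEAD=main@B [fix=A main=B]
After op 3 (checkout): HEAD=fix@A [fix=A main=B]
After op 4 (commit): HEAD=fix@C [fix=C main=B]
After op 5 (reset): HEAD=fix@B [fix=B main=B]
After op 6 (reset): HEAD=fix@A [fix=A main=B]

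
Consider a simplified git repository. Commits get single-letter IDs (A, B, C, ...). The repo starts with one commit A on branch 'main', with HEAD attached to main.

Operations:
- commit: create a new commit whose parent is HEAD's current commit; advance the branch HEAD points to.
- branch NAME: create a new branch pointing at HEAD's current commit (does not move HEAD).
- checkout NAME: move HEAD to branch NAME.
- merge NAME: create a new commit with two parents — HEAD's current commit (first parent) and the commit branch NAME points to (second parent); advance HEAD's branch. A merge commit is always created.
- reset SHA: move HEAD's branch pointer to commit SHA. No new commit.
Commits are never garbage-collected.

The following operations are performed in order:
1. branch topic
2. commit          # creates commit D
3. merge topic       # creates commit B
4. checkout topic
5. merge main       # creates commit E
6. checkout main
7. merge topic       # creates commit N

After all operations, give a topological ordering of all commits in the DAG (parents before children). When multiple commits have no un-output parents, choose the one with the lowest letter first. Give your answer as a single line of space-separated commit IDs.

After op 1 (branch): HEAD=main@A [main=A topic=A]
After op 2 (commit): HEAD=main@D [main=D topic=A]
After op 3 (merge): HEAD=main@B [main=B topic=A]
After op 4 (checkout): HEAD=topic@A [main=B topic=A]
After op 5 (merge): HEAD=topic@E [main=B topic=E]
After op 6 (checkout): HEAD=main@B [main=B topic=E]
After op 7 (merge): HEAD=main@N [main=N topic=E]
commit A: parents=[]
commit B: parents=['D', 'A']
commit D: parents=['A']
commit E: parents=['A', 'B']
commit N: parents=['B', 'E']

Answer: A D B E N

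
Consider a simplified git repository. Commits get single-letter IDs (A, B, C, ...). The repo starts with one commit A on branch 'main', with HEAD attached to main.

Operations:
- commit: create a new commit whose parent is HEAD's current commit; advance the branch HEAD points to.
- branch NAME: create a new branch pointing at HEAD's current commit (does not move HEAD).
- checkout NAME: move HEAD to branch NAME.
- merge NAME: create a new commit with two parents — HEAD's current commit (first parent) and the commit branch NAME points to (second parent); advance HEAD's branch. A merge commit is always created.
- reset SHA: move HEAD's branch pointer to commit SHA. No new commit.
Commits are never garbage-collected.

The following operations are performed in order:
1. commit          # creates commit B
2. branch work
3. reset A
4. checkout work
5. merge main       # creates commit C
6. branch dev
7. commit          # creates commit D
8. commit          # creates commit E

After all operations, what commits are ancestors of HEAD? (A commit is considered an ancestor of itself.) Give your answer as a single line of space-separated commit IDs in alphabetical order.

After op 1 (commit): HEAD=main@B [main=B]
After op 2 (branch): HEAD=main@B [main=B work=B]
After op 3 (reset): HEAD=main@A [main=A work=B]
After op 4 (checkout): HEAD=work@B [main=A work=B]
After op 5 (merge): HEAD=work@C [main=A work=C]
After op 6 (branch): HEAD=work@C [dev=C main=A work=C]
After op 7 (commit): HEAD=work@D [dev=C main=A work=D]
After op 8 (commit): HEAD=work@E [dev=C main=A work=E]

Answer: A B C D E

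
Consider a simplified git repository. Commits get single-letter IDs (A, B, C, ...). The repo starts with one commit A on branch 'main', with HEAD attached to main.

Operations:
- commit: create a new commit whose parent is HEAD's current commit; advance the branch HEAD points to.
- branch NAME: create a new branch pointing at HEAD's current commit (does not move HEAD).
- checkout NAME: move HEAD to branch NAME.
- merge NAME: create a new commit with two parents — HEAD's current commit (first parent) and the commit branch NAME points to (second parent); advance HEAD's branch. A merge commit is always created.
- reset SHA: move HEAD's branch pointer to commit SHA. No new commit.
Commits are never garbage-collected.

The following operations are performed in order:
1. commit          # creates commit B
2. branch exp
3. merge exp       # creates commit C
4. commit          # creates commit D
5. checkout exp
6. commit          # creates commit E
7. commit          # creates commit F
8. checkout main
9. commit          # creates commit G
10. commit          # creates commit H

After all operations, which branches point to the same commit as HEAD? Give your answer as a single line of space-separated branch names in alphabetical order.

After op 1 (commit): HEAD=main@B [main=B]
After op 2 (branch): HEAD=main@B [exp=B main=B]
After op 3 (merge): HEAD=main@C [exp=B main=C]
After op 4 (commit): HEAD=main@D [exp=B main=D]
After op 5 (checkout): HEAD=exp@B [exp=B main=D]
After op 6 (commit): HEAD=exp@E [exp=E main=D]
After op 7 (commit): HEAD=exp@F [exp=F main=D]
After op 8 (checkout): HEAD=main@D [exp=F main=D]
After op 9 (commit): HEAD=main@G [exp=F main=G]
After op 10 (commit): HEAD=main@H [exp=F main=H]

Answer: main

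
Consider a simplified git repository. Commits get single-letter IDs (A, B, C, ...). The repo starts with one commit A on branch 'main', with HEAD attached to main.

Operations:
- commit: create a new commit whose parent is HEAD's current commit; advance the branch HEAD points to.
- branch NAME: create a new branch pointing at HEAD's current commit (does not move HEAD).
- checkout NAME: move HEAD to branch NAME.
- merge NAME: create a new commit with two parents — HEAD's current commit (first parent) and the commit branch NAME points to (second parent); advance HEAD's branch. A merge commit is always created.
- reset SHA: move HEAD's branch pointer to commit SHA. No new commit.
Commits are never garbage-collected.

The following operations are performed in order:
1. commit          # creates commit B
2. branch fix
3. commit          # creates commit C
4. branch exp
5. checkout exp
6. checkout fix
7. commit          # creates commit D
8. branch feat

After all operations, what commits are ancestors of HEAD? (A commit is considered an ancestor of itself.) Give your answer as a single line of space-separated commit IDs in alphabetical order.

After op 1 (commit): HEAD=main@B [main=B]
After op 2 (branch): HEAD=main@B [fix=B main=B]
After op 3 (commit): HEAD=main@C [fix=B main=C]
After op 4 (branch): HEAD=main@C [exp=C fix=B main=C]
After op 5 (checkout): HEAD=exp@C [exp=C fix=B main=C]
After op 6 (checkout): HEAD=fix@B [exp=C fix=B main=C]
After op 7 (commit): HEAD=fix@D [exp=C fix=D main=C]
After op 8 (branch): HEAD=fix@D [exp=C feat=D fix=D main=C]

Answer: A B D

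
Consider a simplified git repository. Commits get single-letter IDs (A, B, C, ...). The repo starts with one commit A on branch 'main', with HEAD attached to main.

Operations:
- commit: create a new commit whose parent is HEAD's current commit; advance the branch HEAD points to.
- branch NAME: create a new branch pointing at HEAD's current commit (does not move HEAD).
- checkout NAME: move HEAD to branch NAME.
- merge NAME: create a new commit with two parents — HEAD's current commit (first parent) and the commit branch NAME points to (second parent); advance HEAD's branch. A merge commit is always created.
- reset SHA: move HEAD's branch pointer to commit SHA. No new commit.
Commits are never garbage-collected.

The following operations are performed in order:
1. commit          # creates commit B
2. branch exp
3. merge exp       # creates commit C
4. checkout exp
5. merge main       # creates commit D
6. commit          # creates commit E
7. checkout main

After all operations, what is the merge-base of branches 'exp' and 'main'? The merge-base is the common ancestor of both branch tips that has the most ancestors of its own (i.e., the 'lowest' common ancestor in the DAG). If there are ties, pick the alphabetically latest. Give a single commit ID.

After op 1 (commit): HEAD=main@B [main=B]
After op 2 (branch): HEAD=main@B [exp=B main=B]
After op 3 (merge): HEAD=main@C [exp=B main=C]
After op 4 (checkout): HEAD=exp@B [exp=B main=C]
After op 5 (merge): HEAD=exp@D [exp=D main=C]
After op 6 (commit): HEAD=exp@E [exp=E main=C]
After op 7 (checkout): HEAD=main@C [exp=E main=C]
ancestors(exp=E): ['A', 'B', 'C', 'D', 'E']
ancestors(main=C): ['A', 'B', 'C']
common: ['A', 'B', 'C']

Answer: C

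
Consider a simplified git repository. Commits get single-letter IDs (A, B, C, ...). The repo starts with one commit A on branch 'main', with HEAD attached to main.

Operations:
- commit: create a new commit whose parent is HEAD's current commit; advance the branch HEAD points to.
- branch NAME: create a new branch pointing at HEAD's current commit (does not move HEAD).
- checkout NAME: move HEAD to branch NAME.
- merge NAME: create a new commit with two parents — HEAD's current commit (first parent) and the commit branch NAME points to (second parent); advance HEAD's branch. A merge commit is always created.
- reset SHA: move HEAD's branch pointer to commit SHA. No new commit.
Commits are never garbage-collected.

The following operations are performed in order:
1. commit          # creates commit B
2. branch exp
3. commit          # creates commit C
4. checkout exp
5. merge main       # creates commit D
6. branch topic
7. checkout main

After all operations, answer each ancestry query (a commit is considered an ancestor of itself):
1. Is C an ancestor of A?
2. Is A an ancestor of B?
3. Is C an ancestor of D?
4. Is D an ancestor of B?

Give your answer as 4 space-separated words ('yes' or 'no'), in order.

Answer: no yes yes no

Derivation:
After op 1 (commit): HEAD=main@B [main=B]
After op 2 (branch): HEAD=main@B [exp=B main=B]
After op 3 (commit): HEAD=main@C [exp=B main=C]
After op 4 (checkout): HEAD=exp@B [exp=B main=C]
After op 5 (merge): HEAD=exp@D [exp=D main=C]
After op 6 (branch): HEAD=exp@D [exp=D main=C topic=D]
After op 7 (checkout): HEAD=main@C [exp=D main=C topic=D]
ancestors(A) = {A}; C in? no
ancestors(B) = {A,B}; A in? yes
ancestors(D) = {A,B,C,D}; C in? yes
ancestors(B) = {A,B}; D in? no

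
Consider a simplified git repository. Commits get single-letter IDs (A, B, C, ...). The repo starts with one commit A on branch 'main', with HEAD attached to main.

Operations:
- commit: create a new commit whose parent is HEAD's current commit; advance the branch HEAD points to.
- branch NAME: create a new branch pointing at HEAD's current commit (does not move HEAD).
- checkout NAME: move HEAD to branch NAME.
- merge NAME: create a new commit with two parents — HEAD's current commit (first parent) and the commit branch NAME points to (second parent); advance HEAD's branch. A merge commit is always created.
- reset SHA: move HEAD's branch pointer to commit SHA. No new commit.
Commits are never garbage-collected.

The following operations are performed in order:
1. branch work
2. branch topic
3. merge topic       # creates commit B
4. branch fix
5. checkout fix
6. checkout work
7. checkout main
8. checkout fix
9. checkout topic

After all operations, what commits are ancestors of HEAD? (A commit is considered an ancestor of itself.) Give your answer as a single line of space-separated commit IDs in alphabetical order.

Answer: A

Derivation:
After op 1 (branch): HEAD=main@A [main=A work=A]
After op 2 (branch): HEAD=main@A [main=A topic=A work=A]
After op 3 (merge): HEAD=main@B [main=B topic=A work=A]
After op 4 (branch): HEAD=main@B [fix=B main=B topic=A work=A]
After op 5 (checkout): HEAD=fix@B [fix=B main=B topic=A work=A]
After op 6 (checkout): HEAD=work@A [fix=B main=B topic=A work=A]
After op 7 (checkout): HEAD=main@B [fix=B main=B topic=A work=A]
After op 8 (checkout): HEAD=fix@B [fix=B main=B topic=A work=A]
After op 9 (checkout): HEAD=topic@A [fix=B main=B topic=A work=A]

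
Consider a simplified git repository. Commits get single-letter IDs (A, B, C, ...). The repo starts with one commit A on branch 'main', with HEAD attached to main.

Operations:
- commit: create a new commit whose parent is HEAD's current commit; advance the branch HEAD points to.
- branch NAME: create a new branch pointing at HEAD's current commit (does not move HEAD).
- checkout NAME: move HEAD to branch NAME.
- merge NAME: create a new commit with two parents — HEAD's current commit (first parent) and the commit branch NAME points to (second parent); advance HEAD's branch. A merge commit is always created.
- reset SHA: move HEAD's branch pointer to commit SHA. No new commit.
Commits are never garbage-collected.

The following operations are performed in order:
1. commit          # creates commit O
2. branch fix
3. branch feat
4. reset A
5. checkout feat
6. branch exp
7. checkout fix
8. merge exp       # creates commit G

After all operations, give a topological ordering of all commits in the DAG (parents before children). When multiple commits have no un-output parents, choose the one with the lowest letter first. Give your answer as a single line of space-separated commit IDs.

After op 1 (commit): HEAD=main@O [main=O]
After op 2 (branch): HEAD=main@O [fix=O main=O]
After op 3 (branch): HEAD=main@O [feat=O fix=O main=O]
After op 4 (reset): HEAD=main@A [feat=O fix=O main=A]
After op 5 (checkout): HEAD=feat@O [feat=O fix=O main=A]
After op 6 (branch): HEAD=feat@O [exp=O feat=O fix=O main=A]
After op 7 (checkout): HEAD=fix@O [exp=O feat=O fix=O main=A]
After op 8 (merge): HEAD=fix@G [exp=O feat=O fix=G main=A]
commit A: parents=[]
commit G: parents=['O', 'O']
commit O: parents=['A']

Answer: A O G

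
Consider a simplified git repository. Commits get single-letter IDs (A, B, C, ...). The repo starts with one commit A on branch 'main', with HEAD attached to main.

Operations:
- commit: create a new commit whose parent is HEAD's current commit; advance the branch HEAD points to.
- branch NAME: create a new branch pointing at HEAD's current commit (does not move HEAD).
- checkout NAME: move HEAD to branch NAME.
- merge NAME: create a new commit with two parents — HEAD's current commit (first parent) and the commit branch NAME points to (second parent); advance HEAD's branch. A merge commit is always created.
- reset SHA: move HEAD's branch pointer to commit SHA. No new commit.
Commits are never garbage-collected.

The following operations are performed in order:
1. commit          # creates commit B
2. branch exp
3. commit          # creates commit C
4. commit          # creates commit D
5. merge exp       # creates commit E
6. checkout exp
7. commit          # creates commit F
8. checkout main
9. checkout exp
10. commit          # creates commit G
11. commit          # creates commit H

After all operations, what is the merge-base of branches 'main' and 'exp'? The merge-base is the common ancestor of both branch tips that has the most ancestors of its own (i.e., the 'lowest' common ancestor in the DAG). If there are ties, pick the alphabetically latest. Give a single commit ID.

Answer: B

Derivation:
After op 1 (commit): HEAD=main@B [main=B]
After op 2 (branch): HEAD=main@B [exp=B main=B]
After op 3 (commit): HEAD=main@C [exp=B main=C]
After op 4 (commit): HEAD=main@D [exp=B main=D]
After op 5 (merge): HEAD=main@E [exp=B main=E]
After op 6 (checkout): HEAD=exp@B [exp=B main=E]
After op 7 (commit): HEAD=exp@F [exp=F main=E]
After op 8 (checkout): HEAD=main@E [exp=F main=E]
After op 9 (checkout): HEAD=exp@F [exp=F main=E]
After op 10 (commit): HEAD=exp@G [exp=G main=E]
After op 11 (commit): HEAD=exp@H [exp=H main=E]
ancestors(main=E): ['A', 'B', 'C', 'D', 'E']
ancestors(exp=H): ['A', 'B', 'F', 'G', 'H']
common: ['A', 'B']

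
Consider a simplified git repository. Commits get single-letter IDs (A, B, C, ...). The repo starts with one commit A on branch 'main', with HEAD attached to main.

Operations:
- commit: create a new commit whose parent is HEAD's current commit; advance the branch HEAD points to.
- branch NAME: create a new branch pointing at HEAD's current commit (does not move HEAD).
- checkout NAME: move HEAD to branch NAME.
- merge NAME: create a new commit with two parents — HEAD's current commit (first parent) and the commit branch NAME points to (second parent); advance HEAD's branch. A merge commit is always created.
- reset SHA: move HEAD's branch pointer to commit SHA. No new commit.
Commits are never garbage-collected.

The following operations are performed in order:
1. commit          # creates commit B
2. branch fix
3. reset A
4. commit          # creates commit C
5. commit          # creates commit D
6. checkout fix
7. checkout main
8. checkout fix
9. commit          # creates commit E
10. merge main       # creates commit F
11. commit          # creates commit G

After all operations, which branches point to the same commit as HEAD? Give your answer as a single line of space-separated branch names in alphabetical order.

After op 1 (commit): HEAD=main@B [main=B]
After op 2 (branch): HEAD=main@B [fix=B main=B]
After op 3 (reset): HEAD=main@A [fix=B main=A]
After op 4 (commit): HEAD=main@C [fix=B main=C]
After op 5 (commit): HEAD=main@D [fix=B main=D]
After op 6 (checkout): HEAD=fix@B [fix=B main=D]
After op 7 (checkout): HEAD=main@D [fix=B main=D]
After op 8 (checkout): HEAD=fix@B [fix=B main=D]
After op 9 (commit): HEAD=fix@E [fix=E main=D]
After op 10 (merge): HEAD=fix@F [fix=F main=D]
After op 11 (commit): HEAD=fix@G [fix=G main=D]

Answer: fix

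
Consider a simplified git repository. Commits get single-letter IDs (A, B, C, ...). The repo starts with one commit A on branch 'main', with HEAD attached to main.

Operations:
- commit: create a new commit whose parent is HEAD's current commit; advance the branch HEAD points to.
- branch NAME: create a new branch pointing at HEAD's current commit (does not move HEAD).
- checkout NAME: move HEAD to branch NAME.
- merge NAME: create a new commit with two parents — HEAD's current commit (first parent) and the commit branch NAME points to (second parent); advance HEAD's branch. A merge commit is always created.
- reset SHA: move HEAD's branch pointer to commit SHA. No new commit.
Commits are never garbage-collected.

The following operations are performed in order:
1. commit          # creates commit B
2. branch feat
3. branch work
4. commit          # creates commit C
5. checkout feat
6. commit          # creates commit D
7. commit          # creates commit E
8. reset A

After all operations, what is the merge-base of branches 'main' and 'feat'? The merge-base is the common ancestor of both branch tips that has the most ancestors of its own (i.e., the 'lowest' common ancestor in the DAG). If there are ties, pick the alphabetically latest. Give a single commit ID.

Answer: A

Derivation:
After op 1 (commit): HEAD=main@B [main=B]
After op 2 (branch): HEAD=main@B [feat=B main=B]
After op 3 (branch): HEAD=main@B [feat=B main=B work=B]
After op 4 (commit): HEAD=main@C [feat=B main=C work=B]
After op 5 (checkout): HEAD=feat@B [feat=B main=C work=B]
After op 6 (commit): HEAD=feat@D [feat=D main=C work=B]
After op 7 (commit): HEAD=feat@E [feat=E main=C work=B]
After op 8 (reset): HEAD=feat@A [feat=A main=C work=B]
ancestors(main=C): ['A', 'B', 'C']
ancestors(feat=A): ['A']
common: ['A']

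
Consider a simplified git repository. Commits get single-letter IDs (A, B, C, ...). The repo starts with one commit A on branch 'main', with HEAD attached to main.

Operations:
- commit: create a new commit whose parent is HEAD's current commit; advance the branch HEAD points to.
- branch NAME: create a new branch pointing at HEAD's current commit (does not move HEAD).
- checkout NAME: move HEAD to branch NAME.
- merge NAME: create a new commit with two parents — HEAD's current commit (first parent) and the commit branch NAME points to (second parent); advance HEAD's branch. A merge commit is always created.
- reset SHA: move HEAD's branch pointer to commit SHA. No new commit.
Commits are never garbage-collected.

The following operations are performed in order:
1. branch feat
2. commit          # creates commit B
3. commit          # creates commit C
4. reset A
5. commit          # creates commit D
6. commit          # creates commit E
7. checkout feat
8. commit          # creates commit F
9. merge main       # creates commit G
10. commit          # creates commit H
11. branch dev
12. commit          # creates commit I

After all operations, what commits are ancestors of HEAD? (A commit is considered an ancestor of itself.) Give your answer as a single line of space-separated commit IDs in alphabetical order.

Answer: A D E F G H I

Derivation:
After op 1 (branch): HEAD=main@A [feat=A main=A]
After op 2 (commit): HEAD=main@B [feat=A main=B]
After op 3 (commit): HEAD=main@C [feat=A main=C]
After op 4 (reset): HEAD=main@A [feat=A main=A]
After op 5 (commit): HEAD=main@D [feat=A main=D]
After op 6 (commit): HEAD=main@E [feat=A main=E]
After op 7 (checkout): HEAD=feat@A [feat=A main=E]
After op 8 (commit): HEAD=feat@F [feat=F main=E]
After op 9 (merge): HEAD=feat@G [feat=G main=E]
After op 10 (commit): HEAD=feat@H [feat=H main=E]
After op 11 (branch): HEAD=feat@H [dev=H feat=H main=E]
After op 12 (commit): HEAD=feat@I [dev=H feat=I main=E]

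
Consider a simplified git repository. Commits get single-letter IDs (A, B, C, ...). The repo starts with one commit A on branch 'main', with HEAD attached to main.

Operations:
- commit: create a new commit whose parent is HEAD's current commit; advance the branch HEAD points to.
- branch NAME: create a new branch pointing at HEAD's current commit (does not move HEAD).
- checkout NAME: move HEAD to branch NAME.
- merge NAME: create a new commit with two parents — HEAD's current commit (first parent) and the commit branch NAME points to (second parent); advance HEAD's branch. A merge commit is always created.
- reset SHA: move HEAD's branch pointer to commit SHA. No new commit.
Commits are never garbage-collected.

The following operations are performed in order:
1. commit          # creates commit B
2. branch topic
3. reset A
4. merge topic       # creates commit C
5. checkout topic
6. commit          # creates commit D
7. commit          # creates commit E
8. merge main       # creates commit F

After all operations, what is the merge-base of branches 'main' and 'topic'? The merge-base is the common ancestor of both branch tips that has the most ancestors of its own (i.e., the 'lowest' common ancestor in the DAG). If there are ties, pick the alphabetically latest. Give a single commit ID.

Answer: C

Derivation:
After op 1 (commit): HEAD=main@B [main=B]
After op 2 (branch): HEAD=main@B [main=B topic=B]
After op 3 (reset): HEAD=main@A [main=A topic=B]
After op 4 (merge): HEAD=main@C [main=C topic=B]
After op 5 (checkout): HEAD=topic@B [main=C topic=B]
After op 6 (commit): HEAD=topic@D [main=C topic=D]
After op 7 (commit): HEAD=topic@E [main=C topic=E]
After op 8 (merge): HEAD=topic@F [main=C topic=F]
ancestors(main=C): ['A', 'B', 'C']
ancestors(topic=F): ['A', 'B', 'C', 'D', 'E', 'F']
common: ['A', 'B', 'C']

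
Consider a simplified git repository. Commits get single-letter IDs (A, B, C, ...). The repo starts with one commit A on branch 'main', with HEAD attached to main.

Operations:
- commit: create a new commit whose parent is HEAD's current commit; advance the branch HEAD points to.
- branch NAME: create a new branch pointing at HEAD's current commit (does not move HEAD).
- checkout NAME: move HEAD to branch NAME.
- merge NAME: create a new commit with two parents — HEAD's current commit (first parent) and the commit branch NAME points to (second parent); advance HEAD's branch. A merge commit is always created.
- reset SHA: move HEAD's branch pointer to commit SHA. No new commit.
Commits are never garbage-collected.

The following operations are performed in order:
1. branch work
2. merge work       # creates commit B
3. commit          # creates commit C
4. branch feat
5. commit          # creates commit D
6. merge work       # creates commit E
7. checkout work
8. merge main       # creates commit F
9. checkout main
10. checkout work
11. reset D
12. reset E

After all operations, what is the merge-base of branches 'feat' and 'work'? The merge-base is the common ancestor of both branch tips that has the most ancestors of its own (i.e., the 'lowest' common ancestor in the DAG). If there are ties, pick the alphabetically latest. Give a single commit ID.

After op 1 (branch): HEAD=main@A [main=A work=A]
After op 2 (merge): HEAD=main@B [main=B work=A]
After op 3 (commit): HEAD=main@C [main=C work=A]
After op 4 (branch): HEAD=main@C [feat=C main=C work=A]
After op 5 (commit): HEAD=main@D [feat=C main=D work=A]
After op 6 (merge): HEAD=main@E [feat=C main=E work=A]
After op 7 (checkout): HEAD=work@A [feat=C main=E work=A]
After op 8 (merge): HEAD=work@F [feat=C main=E work=F]
After op 9 (checkout): HEAD=main@E [feat=C main=E work=F]
After op 10 (checkout): HEAD=work@F [feat=C main=E work=F]
After op 11 (reset): HEAD=work@D [feat=C main=E work=D]
After op 12 (reset): HEAD=work@E [feat=C main=E work=E]
ancestors(feat=C): ['A', 'B', 'C']
ancestors(work=E): ['A', 'B', 'C', 'D', 'E']
common: ['A', 'B', 'C']

Answer: C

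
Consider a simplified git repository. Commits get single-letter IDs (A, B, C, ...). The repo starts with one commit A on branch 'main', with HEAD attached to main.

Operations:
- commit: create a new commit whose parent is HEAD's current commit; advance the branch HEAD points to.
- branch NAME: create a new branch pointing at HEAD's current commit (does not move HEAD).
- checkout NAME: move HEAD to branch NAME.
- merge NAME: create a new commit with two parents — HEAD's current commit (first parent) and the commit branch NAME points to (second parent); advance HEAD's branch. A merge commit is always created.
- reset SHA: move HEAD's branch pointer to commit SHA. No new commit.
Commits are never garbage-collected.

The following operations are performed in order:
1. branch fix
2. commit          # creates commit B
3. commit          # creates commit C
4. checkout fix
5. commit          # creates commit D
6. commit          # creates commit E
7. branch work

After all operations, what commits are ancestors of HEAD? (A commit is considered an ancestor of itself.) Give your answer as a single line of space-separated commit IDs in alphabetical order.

After op 1 (branch): HEAD=main@A [fix=A main=A]
After op 2 (commit): HEAD=main@B [fix=A main=B]
After op 3 (commit): HEAD=main@C [fix=A main=C]
After op 4 (checkout): HEAD=fix@A [fix=A main=C]
After op 5 (commit): HEAD=fix@D [fix=D main=C]
After op 6 (commit): HEAD=fix@E [fix=E main=C]
After op 7 (branch): HEAD=fix@E [fix=E main=C work=E]

Answer: A D E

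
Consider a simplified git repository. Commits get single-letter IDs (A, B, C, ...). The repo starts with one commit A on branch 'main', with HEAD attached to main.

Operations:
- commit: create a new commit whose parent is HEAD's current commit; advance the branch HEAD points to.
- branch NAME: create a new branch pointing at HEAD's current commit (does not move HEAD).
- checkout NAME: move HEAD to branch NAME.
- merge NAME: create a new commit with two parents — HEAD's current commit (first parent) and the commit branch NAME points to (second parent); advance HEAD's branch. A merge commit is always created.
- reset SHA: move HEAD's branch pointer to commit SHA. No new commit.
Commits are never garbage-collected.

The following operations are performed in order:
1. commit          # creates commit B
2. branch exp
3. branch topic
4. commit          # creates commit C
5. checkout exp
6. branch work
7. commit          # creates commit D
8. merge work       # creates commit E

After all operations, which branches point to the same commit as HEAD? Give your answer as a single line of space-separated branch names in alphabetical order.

Answer: exp

Derivation:
After op 1 (commit): HEAD=main@B [main=B]
After op 2 (branch): HEAD=main@B [exp=B main=B]
After op 3 (branch): HEAD=main@B [exp=B main=B topic=B]
After op 4 (commit): HEAD=main@C [exp=B main=C topic=B]
After op 5 (checkout): HEAD=exp@B [exp=B main=C topic=B]
After op 6 (branch): HEAD=exp@B [exp=B main=C topic=B work=B]
After op 7 (commit): HEAD=exp@D [exp=D main=C topic=B work=B]
After op 8 (merge): HEAD=exp@E [exp=E main=C topic=B work=B]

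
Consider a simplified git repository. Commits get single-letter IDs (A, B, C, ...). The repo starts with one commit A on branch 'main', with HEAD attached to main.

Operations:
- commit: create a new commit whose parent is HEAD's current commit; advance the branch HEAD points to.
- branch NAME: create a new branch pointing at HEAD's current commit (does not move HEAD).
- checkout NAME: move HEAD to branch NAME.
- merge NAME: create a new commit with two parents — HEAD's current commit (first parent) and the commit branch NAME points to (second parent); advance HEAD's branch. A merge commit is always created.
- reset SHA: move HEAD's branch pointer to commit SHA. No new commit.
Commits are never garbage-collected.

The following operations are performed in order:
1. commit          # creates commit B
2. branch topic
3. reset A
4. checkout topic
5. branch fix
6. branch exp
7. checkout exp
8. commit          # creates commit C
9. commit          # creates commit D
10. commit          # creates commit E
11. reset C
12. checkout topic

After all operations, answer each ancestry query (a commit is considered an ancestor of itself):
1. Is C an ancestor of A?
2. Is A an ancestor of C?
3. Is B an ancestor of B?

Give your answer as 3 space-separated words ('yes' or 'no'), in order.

Answer: no yes yes

Derivation:
After op 1 (commit): HEAD=main@B [main=B]
After op 2 (branch): HEAD=main@B [main=B topic=B]
After op 3 (reset): HEAD=main@A [main=A topic=B]
After op 4 (checkout): HEAD=topic@B [main=A topic=B]
After op 5 (branch): HEAD=topic@B [fix=B main=A topic=B]
After op 6 (branch): HEAD=topic@B [exp=B fix=B main=A topic=B]
After op 7 (checkout): HEAD=exp@B [exp=B fix=B main=A topic=B]
After op 8 (commit): HEAD=exp@C [exp=C fix=B main=A topic=B]
After op 9 (commit): HEAD=exp@D [exp=D fix=B main=A topic=B]
After op 10 (commit): HEAD=exp@E [exp=E fix=B main=A topic=B]
After op 11 (reset): HEAD=exp@C [exp=C fix=B main=A topic=B]
After op 12 (checkout): HEAD=topic@B [exp=C fix=B main=A topic=B]
ancestors(A) = {A}; C in? no
ancestors(C) = {A,B,C}; A in? yes
ancestors(B) = {A,B}; B in? yes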